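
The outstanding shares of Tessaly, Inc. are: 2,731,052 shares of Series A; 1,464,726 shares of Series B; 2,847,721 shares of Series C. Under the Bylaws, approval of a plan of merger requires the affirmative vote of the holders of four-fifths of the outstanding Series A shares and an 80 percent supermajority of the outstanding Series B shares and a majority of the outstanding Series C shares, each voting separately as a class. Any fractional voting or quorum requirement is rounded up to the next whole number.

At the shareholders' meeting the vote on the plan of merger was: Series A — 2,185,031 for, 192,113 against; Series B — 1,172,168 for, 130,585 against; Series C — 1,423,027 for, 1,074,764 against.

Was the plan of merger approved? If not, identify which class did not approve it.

Series A: 4/5 of 2731052 = 2184841.60, rounded up to 2184842; 2,184,842 required, 2,185,031 in favor — approved.
Series B: 4/5 of 1464726 = 1171780.80, rounded up to 1171781; 1,171,781 required, 1,172,168 in favor — approved.
Series C: a majority of 2847721 is 1423861; 1,423,861 required, 1,423,027 in favor — not approved.

Not approved — the Series C shares did not give the required vote.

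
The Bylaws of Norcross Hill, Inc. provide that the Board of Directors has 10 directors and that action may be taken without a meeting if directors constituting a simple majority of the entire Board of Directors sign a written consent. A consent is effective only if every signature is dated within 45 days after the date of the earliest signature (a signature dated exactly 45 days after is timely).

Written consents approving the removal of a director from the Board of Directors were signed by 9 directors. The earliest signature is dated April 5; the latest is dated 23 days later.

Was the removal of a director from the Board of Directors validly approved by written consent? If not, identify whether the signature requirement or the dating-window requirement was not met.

Effective — both the signature and dating-window requirements are satisfied.

Signatures required: a simple majority of 10 — a majority of 10 is 6, so 6 needed; 9 signed. Sufficient.
Dating window: the latest signature is 23 days after the earliest; the limit is 45 days. Within the window.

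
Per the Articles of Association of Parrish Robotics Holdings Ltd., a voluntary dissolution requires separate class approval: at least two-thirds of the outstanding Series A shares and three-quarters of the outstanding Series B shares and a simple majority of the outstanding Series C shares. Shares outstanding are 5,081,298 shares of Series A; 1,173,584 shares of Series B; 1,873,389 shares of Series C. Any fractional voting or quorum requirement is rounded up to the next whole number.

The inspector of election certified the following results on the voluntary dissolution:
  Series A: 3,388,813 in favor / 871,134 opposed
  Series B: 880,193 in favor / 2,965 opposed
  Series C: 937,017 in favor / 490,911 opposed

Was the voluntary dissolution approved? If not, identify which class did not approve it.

Series A: 2/3 of 5081298 = 3387532; 3,387,532 required, 3,388,813 in favor — approved.
Series B: 3/4 of 1173584 = 880188; 880,188 required, 880,193 in favor — approved.
Series C: a majority of 1873389 is 936695; 936,695 required, 937,017 in favor — approved.

Approved — every class gave the required vote.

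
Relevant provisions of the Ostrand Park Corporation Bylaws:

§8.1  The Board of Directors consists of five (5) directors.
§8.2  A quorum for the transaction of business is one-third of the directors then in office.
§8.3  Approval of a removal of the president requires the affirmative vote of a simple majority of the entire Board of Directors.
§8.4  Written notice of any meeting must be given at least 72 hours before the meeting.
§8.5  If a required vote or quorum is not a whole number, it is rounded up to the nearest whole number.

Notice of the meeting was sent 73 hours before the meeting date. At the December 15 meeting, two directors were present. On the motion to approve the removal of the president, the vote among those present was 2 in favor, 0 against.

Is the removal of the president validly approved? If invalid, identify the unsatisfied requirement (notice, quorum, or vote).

Invalid — vote requirement not satisfied.

Notice: 73 hours given; 72 required (73 ≥ 72). Satisfied.
Quorum: 2 present; quorum is 2. Satisfied.
Vote: the removal of the president requires a majority of the entire Board of Directors (5). A majority of 5 is 3, so 3 affirmative votes are needed; 2 voted in favor. Not satisfied.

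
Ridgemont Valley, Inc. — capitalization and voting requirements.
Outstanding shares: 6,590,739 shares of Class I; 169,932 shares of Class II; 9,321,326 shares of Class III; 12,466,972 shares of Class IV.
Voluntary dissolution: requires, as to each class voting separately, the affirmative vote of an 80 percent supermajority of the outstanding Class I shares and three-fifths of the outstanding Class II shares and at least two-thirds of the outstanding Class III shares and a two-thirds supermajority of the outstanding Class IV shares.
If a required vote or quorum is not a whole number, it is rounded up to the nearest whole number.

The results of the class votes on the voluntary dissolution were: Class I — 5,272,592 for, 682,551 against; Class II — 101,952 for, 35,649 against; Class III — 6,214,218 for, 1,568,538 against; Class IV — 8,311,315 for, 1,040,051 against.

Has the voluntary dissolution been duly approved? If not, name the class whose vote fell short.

Class I: 4/5 of 6590739 = 5272591.20, rounded up to 5272592; 5,272,592 required, 5,272,592 in favor — approved.
Class II: 3/5 of 169932 = 101959.20, rounded up to 101960; 101,960 required, 101,952 in favor — not approved.
Class III: 2/3 of 9321326 = 6214217.33, rounded up to 6214218; 6,214,218 required, 6,214,218 in favor — approved.
Class IV: 2/3 of 12466972 = 8311314.67, rounded up to 8311315; 8,311,315 required, 8,311,315 in favor — approved.

Not approved — the Class II shares did not give the required vote.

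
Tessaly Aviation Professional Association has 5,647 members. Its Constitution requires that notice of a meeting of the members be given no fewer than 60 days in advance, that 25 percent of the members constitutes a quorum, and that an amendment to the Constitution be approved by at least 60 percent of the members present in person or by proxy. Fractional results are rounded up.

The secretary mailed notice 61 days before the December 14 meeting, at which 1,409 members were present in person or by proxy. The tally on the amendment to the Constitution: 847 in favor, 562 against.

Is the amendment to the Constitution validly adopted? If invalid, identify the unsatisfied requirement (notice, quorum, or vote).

Invalid — quorum requirement not satisfied.

Notice: 61 days given; 60 required. Satisfied.
Quorum: 25% of 5,647 = 1,411.75, rounded up to 1,412; 1,409 present. Not satisfied.
Vote: requires three-fifths of those present (1,409); 3/5 of 1409 = 845.40, rounded up to 846, so 846 needed; 847 in favor. Satisfied.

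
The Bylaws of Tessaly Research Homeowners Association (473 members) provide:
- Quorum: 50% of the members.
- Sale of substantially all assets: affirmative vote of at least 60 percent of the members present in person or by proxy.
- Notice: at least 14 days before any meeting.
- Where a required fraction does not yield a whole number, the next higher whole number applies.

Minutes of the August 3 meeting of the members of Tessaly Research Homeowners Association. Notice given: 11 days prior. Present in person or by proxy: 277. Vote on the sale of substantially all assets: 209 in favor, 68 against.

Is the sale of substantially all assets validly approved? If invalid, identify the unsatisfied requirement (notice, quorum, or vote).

Invalid — notice requirement not satisfied.

Notice: 11 days given; 14 required. Not satisfied.
Quorum: 50% of 473 = 236.50, rounded up to 237; 277 present. Satisfied.
Vote: requires three-fifths of those present (277); 3/5 of 277 = 166.20, rounded up to 167, so 167 needed; 209 in favor. Satisfied.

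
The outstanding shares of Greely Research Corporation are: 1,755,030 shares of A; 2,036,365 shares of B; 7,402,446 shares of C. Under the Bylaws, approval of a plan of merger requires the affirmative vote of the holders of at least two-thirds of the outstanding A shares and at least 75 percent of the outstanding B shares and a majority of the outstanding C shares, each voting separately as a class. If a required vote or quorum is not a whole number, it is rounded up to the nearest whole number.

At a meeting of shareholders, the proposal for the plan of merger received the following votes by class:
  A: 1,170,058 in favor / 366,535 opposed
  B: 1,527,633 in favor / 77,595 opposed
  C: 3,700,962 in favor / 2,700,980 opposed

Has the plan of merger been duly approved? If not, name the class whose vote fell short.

A: 2/3 of 1755030 = 1170020; 1,170,020 required, 1,170,058 in favor — approved.
B: 3/4 of 2036365 = 1527273.75, rounded up to 1527274; 1,527,274 required, 1,527,633 in favor — approved.
C: a majority of 7402446 is 3701224; 3,701,224 required, 3,700,962 in favor — not approved.

Not approved — the C shares did not give the required vote.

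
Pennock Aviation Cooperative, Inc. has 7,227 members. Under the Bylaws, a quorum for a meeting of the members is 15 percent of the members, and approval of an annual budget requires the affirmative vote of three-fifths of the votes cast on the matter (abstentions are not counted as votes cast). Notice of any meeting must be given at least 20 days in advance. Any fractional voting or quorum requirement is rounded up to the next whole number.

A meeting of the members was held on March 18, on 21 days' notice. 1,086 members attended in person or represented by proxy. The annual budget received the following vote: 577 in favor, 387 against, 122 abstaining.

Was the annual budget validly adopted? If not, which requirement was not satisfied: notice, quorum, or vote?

Notice: 21 days given; 20 required. Satisfied.
Quorum: 15% of 7,227 = 1,084.05, rounded up to 1,085; 1,086 present. Satisfied.
Vote: requires three-fifths of the votes cast (1,086 − 122 abstaining = 964); 3/5 of 964 = 578.40, rounded up to 579, so 579 needed; 577 in favor. Not satisfied.

Invalid — vote requirement not satisfied.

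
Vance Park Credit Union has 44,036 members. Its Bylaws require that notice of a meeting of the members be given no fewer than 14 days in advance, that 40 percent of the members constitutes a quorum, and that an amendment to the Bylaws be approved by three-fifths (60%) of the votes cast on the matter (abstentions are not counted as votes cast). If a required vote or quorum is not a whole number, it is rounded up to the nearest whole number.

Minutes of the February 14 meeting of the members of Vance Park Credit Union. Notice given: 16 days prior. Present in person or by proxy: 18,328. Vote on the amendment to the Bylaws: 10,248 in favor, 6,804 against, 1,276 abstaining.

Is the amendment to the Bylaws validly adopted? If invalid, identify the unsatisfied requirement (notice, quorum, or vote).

Valid — all requirements satisfied.

Notice: 16 days given; 14 required. Satisfied.
Quorum: 40% of 44,036 = 17,614.40, rounded up to 17,615; 18,328 present. Satisfied.
Vote: requires three-fifths of the votes cast (18,328 − 1,276 abstaining = 17,052); 3/5 of 17052 = 10231.20, rounded up to 10232, so 10,232 needed; 10,248 in favor. Satisfied.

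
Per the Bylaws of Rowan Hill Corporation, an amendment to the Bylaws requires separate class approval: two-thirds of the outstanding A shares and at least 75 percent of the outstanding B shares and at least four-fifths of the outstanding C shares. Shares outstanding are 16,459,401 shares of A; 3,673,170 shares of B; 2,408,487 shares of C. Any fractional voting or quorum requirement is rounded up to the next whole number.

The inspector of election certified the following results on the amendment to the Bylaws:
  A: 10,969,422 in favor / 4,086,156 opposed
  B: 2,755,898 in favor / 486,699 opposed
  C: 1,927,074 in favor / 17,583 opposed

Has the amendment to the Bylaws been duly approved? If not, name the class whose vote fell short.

A: 2/3 of 16459401 = 10972934; 10,972,934 required, 10,969,422 in favor — not approved.
B: 3/4 of 3673170 = 2754877.50, rounded up to 2754878; 2,754,878 required, 2,755,898 in favor — approved.
C: 4/5 of 2408487 = 1926789.60, rounded up to 1926790; 1,926,790 required, 1,927,074 in favor — approved.

Not approved — the A shares did not give the required vote.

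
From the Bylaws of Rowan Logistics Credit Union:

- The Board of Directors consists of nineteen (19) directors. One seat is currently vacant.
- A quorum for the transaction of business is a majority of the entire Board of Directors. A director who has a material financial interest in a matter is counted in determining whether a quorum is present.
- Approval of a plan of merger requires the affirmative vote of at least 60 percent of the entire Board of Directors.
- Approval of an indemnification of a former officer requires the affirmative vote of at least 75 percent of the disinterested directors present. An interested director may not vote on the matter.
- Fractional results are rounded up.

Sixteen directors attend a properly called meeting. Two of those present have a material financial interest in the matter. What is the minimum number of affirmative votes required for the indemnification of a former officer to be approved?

The indemnification of a former officer requires three-fourths of the disinterested directors present (16 − 2 = 14).
3/4 of 14 = 10.50, rounded up to 11.

11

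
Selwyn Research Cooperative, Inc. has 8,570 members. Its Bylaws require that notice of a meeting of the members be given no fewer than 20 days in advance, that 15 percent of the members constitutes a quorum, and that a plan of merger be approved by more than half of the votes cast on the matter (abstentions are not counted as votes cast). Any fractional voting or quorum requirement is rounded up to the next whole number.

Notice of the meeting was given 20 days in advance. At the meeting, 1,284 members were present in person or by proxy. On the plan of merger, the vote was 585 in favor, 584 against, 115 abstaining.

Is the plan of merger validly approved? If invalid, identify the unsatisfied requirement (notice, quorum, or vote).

Invalid — quorum requirement not satisfied.

Notice: 20 days given; 20 required. Satisfied.
Quorum: 15% of 8,570 = 1,285.50, rounded up to 1,286; 1,284 present. Not satisfied.
Vote: requires a majority of the votes cast (1,284 − 115 abstaining = 1,169); a majority of 1169 is 585, so 585 needed; 585 in favor. Satisfied.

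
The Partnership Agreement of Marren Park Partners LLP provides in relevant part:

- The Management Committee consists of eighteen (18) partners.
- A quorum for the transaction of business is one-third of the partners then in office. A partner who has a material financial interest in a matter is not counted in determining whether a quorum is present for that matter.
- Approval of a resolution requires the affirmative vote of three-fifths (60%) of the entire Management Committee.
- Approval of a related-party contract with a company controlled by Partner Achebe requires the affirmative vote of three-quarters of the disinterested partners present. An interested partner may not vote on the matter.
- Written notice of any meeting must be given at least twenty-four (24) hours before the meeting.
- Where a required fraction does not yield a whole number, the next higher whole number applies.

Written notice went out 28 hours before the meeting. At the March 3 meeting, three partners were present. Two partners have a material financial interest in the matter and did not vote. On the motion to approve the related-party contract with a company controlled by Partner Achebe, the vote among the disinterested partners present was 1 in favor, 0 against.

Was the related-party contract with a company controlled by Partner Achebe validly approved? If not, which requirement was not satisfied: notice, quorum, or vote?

Invalid — quorum requirement not satisfied.

Notice: 28 hours given; 24 required (28 ≥ 24). Satisfied.
Quorum: 3 present, but the 2 interested partners do not count, leaving 1. Quorum is 6. Not satisfied.
Vote: the related-party contract with a company controlled by Partner Achebe requires three-fourths of the disinterested partners present (3 − 2 = 1). 3/4 of 1 = 0.75, rounded up to 1, so 1 affirmative vote is needed; 1 voted in favor. Satisfied. (Moot — without a quorum no business can be validly transacted.)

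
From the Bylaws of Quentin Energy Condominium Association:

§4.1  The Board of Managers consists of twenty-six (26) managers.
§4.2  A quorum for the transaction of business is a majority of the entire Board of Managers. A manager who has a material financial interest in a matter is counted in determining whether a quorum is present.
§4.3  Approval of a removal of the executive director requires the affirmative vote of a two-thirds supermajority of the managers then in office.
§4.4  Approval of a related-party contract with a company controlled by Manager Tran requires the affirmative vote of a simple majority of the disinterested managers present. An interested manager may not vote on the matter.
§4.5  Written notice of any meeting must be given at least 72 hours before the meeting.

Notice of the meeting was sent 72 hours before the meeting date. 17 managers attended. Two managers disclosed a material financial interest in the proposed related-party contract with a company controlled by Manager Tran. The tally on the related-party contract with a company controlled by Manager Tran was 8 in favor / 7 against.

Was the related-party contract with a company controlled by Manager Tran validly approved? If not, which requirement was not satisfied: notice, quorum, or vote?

Valid — all requirements satisfied.

Notice: 72 hours given; 72 required (72 ≥ 72). Satisfied.
Quorum: 17 present (interested managers count toward quorum); quorum is 14. Satisfied.
Vote: the related-party contract with a company controlled by Manager Tran requires a majority of the disinterested managers present (17 − 2 = 15). A majority of 15 is 8, so 8 affirmative votes are needed; 8 voted in favor. Satisfied.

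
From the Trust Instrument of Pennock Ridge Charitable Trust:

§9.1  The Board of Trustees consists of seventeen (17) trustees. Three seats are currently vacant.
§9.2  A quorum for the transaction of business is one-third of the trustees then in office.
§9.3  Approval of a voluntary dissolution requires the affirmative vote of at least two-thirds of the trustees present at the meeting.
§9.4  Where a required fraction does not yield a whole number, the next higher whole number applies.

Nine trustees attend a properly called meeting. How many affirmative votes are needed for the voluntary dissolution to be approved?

6

The voluntary dissolution requires two-thirds of the trustees present (9).
2/3 of 9 = 6.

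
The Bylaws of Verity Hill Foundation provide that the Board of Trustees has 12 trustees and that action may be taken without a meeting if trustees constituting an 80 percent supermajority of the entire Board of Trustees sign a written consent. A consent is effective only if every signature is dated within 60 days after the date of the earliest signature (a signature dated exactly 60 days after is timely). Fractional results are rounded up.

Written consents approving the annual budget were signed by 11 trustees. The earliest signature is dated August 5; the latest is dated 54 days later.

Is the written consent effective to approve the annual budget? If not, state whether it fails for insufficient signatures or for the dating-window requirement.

Effective — both the signature and dating-window requirements are satisfied.

Signatures required: an 80 percent supermajority of 12 — 4/5 of 12 = 9.60, rounded up to 10, so 10 needed; 11 signed. Sufficient.
Dating window: the latest signature is 54 days after the earliest; the limit is 60 days. Within the window.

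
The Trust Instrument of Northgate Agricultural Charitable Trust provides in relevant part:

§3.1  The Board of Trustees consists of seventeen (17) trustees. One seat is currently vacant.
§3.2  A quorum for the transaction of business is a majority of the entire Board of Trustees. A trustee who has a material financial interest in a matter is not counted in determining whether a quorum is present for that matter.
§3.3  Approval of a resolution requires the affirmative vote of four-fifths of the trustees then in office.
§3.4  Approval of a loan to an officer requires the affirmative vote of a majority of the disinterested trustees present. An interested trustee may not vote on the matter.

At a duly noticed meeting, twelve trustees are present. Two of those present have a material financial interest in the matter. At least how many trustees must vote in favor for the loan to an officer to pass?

The loan to an officer requires a majority of the disinterested trustees present (12 − 2 = 10).
A majority of 10 is 6.

6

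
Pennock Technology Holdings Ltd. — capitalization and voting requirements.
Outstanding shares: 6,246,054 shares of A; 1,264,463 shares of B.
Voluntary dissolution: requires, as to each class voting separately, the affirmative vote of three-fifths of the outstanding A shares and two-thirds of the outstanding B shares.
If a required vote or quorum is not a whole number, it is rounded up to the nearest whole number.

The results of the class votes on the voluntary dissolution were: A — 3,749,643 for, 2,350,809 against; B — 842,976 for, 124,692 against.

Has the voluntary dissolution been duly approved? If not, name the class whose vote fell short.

A: 3/5 of 6246054 = 3747632.40, rounded up to 3747633; 3,747,633 required, 3,749,643 in favor — approved.
B: 2/3 of 1264463 = 842975.33, rounded up to 842976; 842,976 required, 842,976 in favor — approved.

Approved — every class gave the required vote.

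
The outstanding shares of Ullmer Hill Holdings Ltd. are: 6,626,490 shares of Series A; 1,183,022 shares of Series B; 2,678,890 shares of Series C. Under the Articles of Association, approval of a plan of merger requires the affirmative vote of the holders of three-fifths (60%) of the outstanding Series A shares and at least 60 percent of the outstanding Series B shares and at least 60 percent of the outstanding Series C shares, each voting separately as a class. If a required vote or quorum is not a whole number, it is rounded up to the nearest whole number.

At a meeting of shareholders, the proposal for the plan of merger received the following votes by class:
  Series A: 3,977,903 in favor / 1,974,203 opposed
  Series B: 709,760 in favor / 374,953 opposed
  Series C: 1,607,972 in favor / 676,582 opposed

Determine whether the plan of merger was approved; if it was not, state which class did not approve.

Not approved — the Series B shares did not give the required vote.

Series A: 3/5 of 6626490 = 3975894; 3,975,894 required, 3,977,903 in favor — approved.
Series B: 3/5 of 1183022 = 709813.20, rounded up to 709814; 709,814 required, 709,760 in favor — not approved.
Series C: 3/5 of 2678890 = 1607334; 1,607,334 required, 1,607,972 in favor — approved.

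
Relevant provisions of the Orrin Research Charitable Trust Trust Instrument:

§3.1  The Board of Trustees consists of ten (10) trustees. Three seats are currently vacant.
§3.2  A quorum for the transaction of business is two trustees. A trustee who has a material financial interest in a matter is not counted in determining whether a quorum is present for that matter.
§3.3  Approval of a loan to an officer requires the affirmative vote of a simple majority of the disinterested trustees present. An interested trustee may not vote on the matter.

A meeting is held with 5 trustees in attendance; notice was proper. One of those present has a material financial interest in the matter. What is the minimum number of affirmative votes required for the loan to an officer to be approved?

The loan to an officer requires a majority of the disinterested trustees present (5 − 1 = 4).
A majority of 4 is 3.

3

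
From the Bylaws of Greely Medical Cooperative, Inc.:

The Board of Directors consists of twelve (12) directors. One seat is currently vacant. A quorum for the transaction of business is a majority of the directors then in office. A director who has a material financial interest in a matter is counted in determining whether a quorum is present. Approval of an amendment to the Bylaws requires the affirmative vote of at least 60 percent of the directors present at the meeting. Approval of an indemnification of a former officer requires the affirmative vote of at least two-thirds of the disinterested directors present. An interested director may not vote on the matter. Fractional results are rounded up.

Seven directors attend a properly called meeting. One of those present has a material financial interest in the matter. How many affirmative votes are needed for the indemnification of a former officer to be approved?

4

The indemnification of a former officer requires two-thirds of the disinterested directors present (7 − 1 = 6).
2/3 of 6 = 4.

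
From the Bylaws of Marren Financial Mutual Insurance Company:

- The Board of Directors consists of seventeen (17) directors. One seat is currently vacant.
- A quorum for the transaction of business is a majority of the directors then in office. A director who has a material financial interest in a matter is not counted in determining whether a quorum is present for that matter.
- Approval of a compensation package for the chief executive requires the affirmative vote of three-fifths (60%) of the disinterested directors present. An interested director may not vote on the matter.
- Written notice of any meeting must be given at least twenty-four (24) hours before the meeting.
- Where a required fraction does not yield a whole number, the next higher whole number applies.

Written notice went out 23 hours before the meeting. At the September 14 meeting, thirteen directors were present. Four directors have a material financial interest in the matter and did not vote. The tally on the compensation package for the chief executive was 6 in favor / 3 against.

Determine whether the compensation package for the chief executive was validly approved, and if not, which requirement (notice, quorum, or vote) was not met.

Notice: 23 hours given; 24 required (23 < 24). Not satisfied.
Quorum: 13 present, but the 4 interested directors do not count, leaving 9. Quorum is 9. Satisfied.
Vote: the compensation package for the chief executive requires three-fifths of the disinterested directors present (13 − 4 = 9). 3/5 of 9 = 5.40, rounded up to 6, so 6 affirmative votes are needed; 6 voted in favor. Satisfied.

Invalid — notice requirement not satisfied.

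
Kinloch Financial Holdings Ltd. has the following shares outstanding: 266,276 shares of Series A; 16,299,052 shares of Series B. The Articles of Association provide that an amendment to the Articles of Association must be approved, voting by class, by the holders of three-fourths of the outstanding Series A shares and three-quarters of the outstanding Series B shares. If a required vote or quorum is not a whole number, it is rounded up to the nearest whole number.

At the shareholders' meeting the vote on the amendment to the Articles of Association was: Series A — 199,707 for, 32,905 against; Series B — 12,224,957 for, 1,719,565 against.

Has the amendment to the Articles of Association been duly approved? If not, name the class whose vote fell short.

Approved — every class gave the required vote.

Series A: 3/4 of 266276 = 199707; 199,707 required, 199,707 in favor — approved.
Series B: 3/4 of 16299052 = 12224289; 12,224,289 required, 12,224,957 in favor — approved.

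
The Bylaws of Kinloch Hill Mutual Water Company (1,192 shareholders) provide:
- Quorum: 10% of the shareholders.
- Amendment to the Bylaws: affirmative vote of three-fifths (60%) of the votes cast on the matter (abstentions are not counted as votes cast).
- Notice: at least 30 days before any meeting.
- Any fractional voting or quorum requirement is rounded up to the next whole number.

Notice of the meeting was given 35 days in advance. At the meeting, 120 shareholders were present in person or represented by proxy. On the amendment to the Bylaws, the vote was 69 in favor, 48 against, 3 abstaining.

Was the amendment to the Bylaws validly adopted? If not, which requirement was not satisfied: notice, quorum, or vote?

Notice: 35 days given; 30 required. Satisfied.
Quorum: 10% of 1,192 = 119.20, rounded up to 120; 120 present. Satisfied.
Vote: requires three-fifths of the votes cast (120 − 3 abstaining = 117); 3/5 of 117 = 70.20, rounded up to 71, so 71 needed; 69 in favor. Not satisfied.

Invalid — vote requirement not satisfied.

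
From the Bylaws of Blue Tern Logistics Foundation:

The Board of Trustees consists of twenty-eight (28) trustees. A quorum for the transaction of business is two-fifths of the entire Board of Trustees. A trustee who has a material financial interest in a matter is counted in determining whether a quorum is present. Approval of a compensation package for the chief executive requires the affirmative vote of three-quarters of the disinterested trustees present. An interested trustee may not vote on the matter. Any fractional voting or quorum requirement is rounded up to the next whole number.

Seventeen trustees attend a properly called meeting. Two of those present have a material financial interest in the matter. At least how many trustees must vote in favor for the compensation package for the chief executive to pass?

12

The compensation package for the chief executive requires three-fourths of the disinterested trustees present (17 − 2 = 15).
3/4 of 15 = 11.25, rounded up to 12.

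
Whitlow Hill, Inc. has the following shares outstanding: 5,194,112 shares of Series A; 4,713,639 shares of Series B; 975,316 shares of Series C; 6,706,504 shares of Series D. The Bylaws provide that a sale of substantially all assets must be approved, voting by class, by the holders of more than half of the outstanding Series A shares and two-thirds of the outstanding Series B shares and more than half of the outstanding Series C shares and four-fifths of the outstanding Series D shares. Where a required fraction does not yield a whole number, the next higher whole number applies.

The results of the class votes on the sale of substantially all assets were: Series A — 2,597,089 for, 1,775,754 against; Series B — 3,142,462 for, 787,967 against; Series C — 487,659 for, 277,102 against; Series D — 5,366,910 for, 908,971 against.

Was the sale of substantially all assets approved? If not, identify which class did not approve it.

Approved — every class gave the required vote.

Series A: a majority of 5194112 is 2597057; 2,597,057 required, 2,597,089 in favor — approved.
Series B: 2/3 of 4713639 = 3142426; 3,142,426 required, 3,142,462 in favor — approved.
Series C: a majority of 975316 is 487659; 487,659 required, 487,659 in favor — approved.
Series D: 4/5 of 6706504 = 5365203.20, rounded up to 5365204; 5,365,204 required, 5,366,910 in favor — approved.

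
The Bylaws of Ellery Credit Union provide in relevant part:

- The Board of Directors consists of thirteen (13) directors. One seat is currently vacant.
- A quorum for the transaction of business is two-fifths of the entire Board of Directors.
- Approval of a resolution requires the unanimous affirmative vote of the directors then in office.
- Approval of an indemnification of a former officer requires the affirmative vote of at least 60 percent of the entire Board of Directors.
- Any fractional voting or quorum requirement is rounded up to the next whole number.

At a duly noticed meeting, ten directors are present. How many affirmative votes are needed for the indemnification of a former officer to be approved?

8

The indemnification of a former officer requires three-fifths of the entire Board of Directors (13).
3/5 of 13 = 7.80, rounded up to 8.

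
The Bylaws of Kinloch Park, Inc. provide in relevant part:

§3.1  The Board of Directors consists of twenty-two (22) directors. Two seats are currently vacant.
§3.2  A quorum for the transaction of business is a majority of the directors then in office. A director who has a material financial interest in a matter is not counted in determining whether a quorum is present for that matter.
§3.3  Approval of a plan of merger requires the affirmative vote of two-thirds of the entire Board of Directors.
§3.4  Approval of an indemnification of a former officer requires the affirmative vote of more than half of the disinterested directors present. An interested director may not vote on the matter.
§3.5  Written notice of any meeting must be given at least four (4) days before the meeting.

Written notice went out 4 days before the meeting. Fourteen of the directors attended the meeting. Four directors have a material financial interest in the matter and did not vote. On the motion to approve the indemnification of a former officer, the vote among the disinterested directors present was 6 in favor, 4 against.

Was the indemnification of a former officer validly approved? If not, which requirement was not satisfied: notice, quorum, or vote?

Notice: 4 days given; 4 required (4 ≥ 4). Satisfied.
Quorum: 14 present, but the 4 interested directors do not count, leaving 10. Quorum is 11. Not satisfied.
Vote: the indemnification of a former officer requires a majority of the disinterested directors present (14 − 4 = 10). A majority of 10 is 6, so 6 affirmative votes are needed; 6 voted in favor. Satisfied. (Moot — without a quorum no business can be validly transacted.)

Invalid — quorum requirement not satisfied.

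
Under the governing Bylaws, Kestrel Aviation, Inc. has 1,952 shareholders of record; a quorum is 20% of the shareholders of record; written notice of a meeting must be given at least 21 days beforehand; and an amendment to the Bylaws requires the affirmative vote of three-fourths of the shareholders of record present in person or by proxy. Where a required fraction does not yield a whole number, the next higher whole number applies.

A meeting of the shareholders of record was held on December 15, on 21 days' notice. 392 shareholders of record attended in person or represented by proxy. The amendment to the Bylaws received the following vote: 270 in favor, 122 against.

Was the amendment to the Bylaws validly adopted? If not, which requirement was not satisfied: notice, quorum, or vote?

Invalid — vote requirement not satisfied.

Notice: 21 days given; 21 required. Satisfied.
Quorum: 20% of 1,952 = 390.40, rounded up to 391; 392 present. Satisfied.
Vote: requires three-fourths of those present (392); 3/4 of 392 = 294, so 294 needed; 270 in favor. Not satisfied.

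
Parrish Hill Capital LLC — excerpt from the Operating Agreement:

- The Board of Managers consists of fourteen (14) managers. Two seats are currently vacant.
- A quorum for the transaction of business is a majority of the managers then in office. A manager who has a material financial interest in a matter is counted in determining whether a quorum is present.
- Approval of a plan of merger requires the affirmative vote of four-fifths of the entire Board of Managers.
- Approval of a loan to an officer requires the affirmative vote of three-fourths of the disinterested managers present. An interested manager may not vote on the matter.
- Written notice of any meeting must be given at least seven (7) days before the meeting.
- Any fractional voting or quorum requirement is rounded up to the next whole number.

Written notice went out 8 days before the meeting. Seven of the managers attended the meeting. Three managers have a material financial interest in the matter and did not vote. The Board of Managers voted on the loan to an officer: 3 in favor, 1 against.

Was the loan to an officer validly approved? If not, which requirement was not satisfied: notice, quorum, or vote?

Notice: 8 days given; 7 required (8 ≥ 7). Satisfied.
Quorum: 7 present (interested managers count toward quorum); quorum is 7. Satisfied.
Vote: the loan to an officer requires three-fourths of the disinterested managers present (7 − 3 = 4). 3/4 of 4 = 3, so 3 affirmative votes are needed; 3 voted in favor. Satisfied.

Valid — all requirements satisfied.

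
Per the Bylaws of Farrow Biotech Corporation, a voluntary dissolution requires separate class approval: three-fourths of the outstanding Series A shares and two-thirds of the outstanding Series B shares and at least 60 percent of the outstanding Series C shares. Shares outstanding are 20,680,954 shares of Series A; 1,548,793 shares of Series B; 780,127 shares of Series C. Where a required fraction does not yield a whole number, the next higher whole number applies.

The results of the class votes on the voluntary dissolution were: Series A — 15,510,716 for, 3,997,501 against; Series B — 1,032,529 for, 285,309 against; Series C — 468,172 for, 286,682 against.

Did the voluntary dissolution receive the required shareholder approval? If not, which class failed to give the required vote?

Series A: 3/4 of 20680954 = 15510715.50, rounded up to 15510716; 15,510,716 required, 15,510,716 in favor — approved.
Series B: 2/3 of 1548793 = 1032528.67, rounded up to 1032529; 1,032,529 required, 1,032,529 in favor — approved.
Series C: 3/5 of 780127 = 468076.20, rounded up to 468077; 468,077 required, 468,172 in favor — approved.

Approved — every class gave the required vote.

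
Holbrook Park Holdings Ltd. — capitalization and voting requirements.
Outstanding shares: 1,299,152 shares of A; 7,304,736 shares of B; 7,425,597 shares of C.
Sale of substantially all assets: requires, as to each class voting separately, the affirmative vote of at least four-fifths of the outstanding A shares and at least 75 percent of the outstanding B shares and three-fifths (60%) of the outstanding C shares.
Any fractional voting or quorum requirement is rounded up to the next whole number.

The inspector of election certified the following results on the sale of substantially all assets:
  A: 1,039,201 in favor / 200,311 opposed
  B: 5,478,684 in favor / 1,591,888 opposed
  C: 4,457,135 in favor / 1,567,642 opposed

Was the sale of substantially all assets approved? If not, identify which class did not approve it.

Not approved — the A shares did not give the required vote.

A: 4/5 of 1299152 = 1039321.60, rounded up to 1039322; 1,039,322 required, 1,039,201 in favor — not approved.
B: 3/4 of 7304736 = 5478552; 5,478,552 required, 5,478,684 in favor — approved.
C: 3/5 of 7425597 = 4455358.20, rounded up to 4455359; 4,455,359 required, 4,457,135 in favor — approved.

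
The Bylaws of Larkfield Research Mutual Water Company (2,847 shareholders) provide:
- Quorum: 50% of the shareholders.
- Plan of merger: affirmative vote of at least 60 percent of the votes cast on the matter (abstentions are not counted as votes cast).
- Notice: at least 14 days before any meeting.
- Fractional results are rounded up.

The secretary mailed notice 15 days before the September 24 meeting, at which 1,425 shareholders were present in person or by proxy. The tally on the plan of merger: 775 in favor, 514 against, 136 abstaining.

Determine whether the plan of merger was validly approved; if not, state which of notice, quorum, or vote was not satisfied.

Notice: 15 days given; 14 required. Satisfied.
Quorum: 50% of 2,847 = 1,423.50, rounded up to 1,424; 1,425 present. Satisfied.
Vote: requires three-fifths of the votes cast (1,425 − 136 abstaining = 1,289); 3/5 of 1289 = 773.40, rounded up to 774, so 774 needed; 775 in favor. Satisfied.

Valid — all requirements satisfied.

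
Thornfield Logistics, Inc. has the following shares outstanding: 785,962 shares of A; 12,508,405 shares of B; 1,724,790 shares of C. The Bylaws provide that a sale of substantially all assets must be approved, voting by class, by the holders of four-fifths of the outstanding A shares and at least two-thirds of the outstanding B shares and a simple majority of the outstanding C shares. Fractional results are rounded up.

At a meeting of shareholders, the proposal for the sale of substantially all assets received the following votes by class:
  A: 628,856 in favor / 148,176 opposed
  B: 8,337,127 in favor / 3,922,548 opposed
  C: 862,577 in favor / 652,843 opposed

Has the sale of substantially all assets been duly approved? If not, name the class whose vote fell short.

Not approved — the B shares did not give the required vote.

A: 4/5 of 785962 = 628769.60, rounded up to 628770; 628,770 required, 628,856 in favor — approved.
B: 2/3 of 12508405 = 8338936.67, rounded up to 8338937; 8,338,937 required, 8,337,127 in favor — not approved.
C: a majority of 1724790 is 862396; 862,396 required, 862,577 in favor — approved.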